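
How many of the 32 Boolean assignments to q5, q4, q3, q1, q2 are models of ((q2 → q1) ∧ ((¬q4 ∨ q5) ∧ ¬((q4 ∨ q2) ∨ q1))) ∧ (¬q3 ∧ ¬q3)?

Initial set: {(((q2 → q1) ∧ ((¬q4 ∨ q5) ∧ ¬((q4 ∨ q2) ∨ q1))) ∧ (¬q3 ∧ ¬q3))}.
(((q2 → q1) ∧ ((¬q4 ∨ q5) ∧ ¬((q4 ∨ q2) ∨ q1))) ∧ (¬q3 ∧ ¬q3)): α-rule — add ((q2 → q1) ∧ ((¬q4 ∨ q5) ∧ ¬((q4 ∨ q2) ∨ q1))), (¬q3 ∧ ¬q3).
((q2 → q1) ∧ ((¬q4 ∨ q5) ∧ ¬((q4 ∨ q2) ∨ q1))): α-rule — add (q2 → q1), ((¬q4 ∨ q5) ∧ ¬((q4 ∨ q2) ∨ q1)).
(¬q3 ∧ ¬q3): α-rule — add ¬q3, ¬q3.
((¬q4 ∨ q5) ∧ ¬((q4 ∨ q2) ∨ q1)): α-rule — add (¬q4 ∨ q5), ¬((q4 ∨ q2) ∨ q1).
¬((q4 ∨ q2) ∨ q1): α-rule — add ¬(q4 ∨ q2), ¬q1.
¬(q4 ∨ q2): α-rule — add ¬q4, ¬q2.
(q2 → q1): β-rule — branch into ¬q2  //  q1.
  branch 1 (add ¬q2):
    (¬q4 ∨ q5): β-rule — branch into ¬q4  //  q5.
      branch 1.1 (add ¬q4):
        ○ open, literals {q1=0, q2=0, q3=0, q4=0}.
      branch 1.2 (add q5):
        ○ open, literals {q1=0, q2=0, q3=0, q4=0, q5=1}.
  branch 2 (add q1):
    × closes — contains both q1 and ¬q1.
1 branch closed, 2 open.
Each open branch fixes some atoms; the unmentioned ones are free. Counting distinct full assignments: branch {q1=0, q2=0, q3=0, q4=0} (q5) contributes 2 new; branch {q1=0, q2=0, q3=0, q4=0, q5=1} (none free) contributes 0 new. Total: 2.

2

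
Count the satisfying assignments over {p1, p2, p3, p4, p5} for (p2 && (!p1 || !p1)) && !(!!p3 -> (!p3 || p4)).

Initial set: {T ((p2 && (!p1 || !p1)) && !(!!p3 -> (!p3 || p4)))}.
T ((p2 && (!p1 || !p1)) && !(!!p3 -> (!p3 || p4))): α-rule — add T (p2 && (!p1 || !p1)), T !(!!p3 -> (!p3 || p4)).
T (p2 && (!p1 || !p1)): α-rule — add T p2, T (!p1 || !p1).
T !(!!p3 -> (!p3 || p4)): α-rule — add T !!p3, F (!p3 || p4).
T !!p3: drop double negation, giving T p3.
F (!p3 || p4): α-rule — add F !p3, F p4.
T (!p1 || !p1): β-rule — branch into T !p1  //  T !p1.
  branch 1 (add T !p1):
    ○ open, literals {p1=false, p2=true, p3=true, p4=false}.
  branch 2 (add T !p1):
    ○ open, literals {p1=false, p2=true, p3=true, p4=false}.
0 branches closed, 2 open.
Each open branch fixes some atoms; the unmentioned ones are free. Counting distinct full assignments: branch {p1=false, p2=true, p3=true, p4=false} (p5) contributes 2 new; branch {p1=false, p2=true, p3=true, p4=false} (p5) contributes 0 new. Total: 2.

2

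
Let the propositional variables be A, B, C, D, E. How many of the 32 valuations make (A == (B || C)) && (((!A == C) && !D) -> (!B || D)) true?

Initial set: {((A == (B || C)) && (((!A == C) && !D) -> (!B || D)))}.
((A == (B || C)) && (((!A == C) && !D) -> (!B || D))): α-rule — add (A == (B || C)), (((!A == C) && !D) -> (!B || D)).
(A == (B || C)): β-rule — branch into A, (B || C)  //  !A, !(B || C).
  branch 1 (add A, (B || C)):
    (((!A == C) && !D) -> (!B || D)): β-rule — branch into !((!A == C) && !D)  //  (!B || D).
      branch 1.1 (add !((!A == C) && !D)):
        (B || C): β-rule — branch into B  //  C.
          branch 1.1.1 (add B):
            !((!A == C) && !D): β-rule — branch into !(!A == C)  //  !!D.
              branch 1.1.1.1 (add !(!A == C)):
                !(!A == C): β-rule — branch into !A, !C  //  !!A, C.
                  branch 1.1.1.1.1 (add !A, !C):
                    × closes — contains both A and !A.
                  branch 1.1.1.1.2 (add !!A, C):
                    ○ open, literals {A=T, B=T, C=T}.
              branch 1.1.1.2 (add !!D):
                ○ open, literals {A=T, B=T, D=T}.
          branch 1.1.2 (add C):
            !((!A == C) && !D): β-rule — branch into !(!A == C)  //  !!D.
              branch 1.1.2.1 (add !(!A == C)):
                !(!A == C): β-rule — branch into !A, !C  //  !!A, C.
                  branch 1.1.2.1.1 (add !A, !C):
                    × closes — contains both A and !A.
                  branch 1.1.2.1.2 (add !!A, C):
                    ○ open, literals {A=T, C=T}.
              branch 1.1.2.2 (add !!D):
                ○ open, literals {A=T, C=T, D=T}.
      branch 1.2 (add (!B || D)):
        (B || C): β-rule — branch into B  //  C.
          branch 1.2.1 (add B):
            (!B || D): β-rule — branch into !B  //  D.
              branch 1.2.1.1 (add !B):
                × closes — contains both B and !B.
              branch 1.2.1.2 (add D):
                ○ open, literals {A=T, B=T, D=T}.
          branch 1.2.2 (add C):
            (!B || D): β-rule — branch into !B  //  D.
              branch 1.2.2.1 (add !B):
                ○ open, literals {A=T, B=F, C=T}.
              branch 1.2.2.2 (add D):
                ○ open, literals {A=T, C=T, D=T}.
  branch 2 (add !A, !(B || C)):
    !(B || C): α-rule — add !B, !C.
    (((!A == C) && !D) -> (!B || D)): β-rule — branch into !((!A == C) && !D)  //  (!B || D).
      branch 2.1 (add !((!A == C) && !D)):
        !((!A == C) && !D): β-rule — branch into !(!A == C)  //  !!D.
          branch 2.1.1 (add !(!A == C)):
            !(!A == C): β-rule — branch into !A, !C  //  !!A, C.
              branch 2.1.1.1 (add !A, !C):
                ○ open, literals {A=F, B=F, C=F}.
              branch 2.1.1.2 (add !!A, C):
                × closes — contains both A and !A.
          branch 2.1.2 (add !!D):
            ○ open, literals {A=F, B=F, C=F, D=T}.
      branch 2.2 (add (!B || D)):
        (!B || D): β-rule — branch into !B  //  D.
          branch 2.2.1 (add !B):
            ○ open, literals {A=F, B=F, C=F}.
          branch 2.2.2 (add D):
            ○ open, literals {A=F, B=F, C=F, D=T}.
4 branches closed, 11 open.
Each open branch fixes some atoms; the unmentioned ones are free. Counting distinct full assignments: branch {A=T, B=T, C=T} (D, E) contributes 4 new; branch {A=T, B=T, D=T} (C, E) contributes 2 new; branch {A=T, C=T} (B, D, E) contributes 4 new; branch {A=T, C=T, D=T} (B, E) contributes 0 new; branch {A=T, B=T, D=T} (C, E) contributes 0 new; branch {A=T, B=F, C=T} (D, E) contributes 0 new; branch {A=T, C=T, D=T} (B, E) contributes 0 new; branch {A=F, B=F, C=F} (D, E) contributes 4 new; branch {A=F, B=F, C=F, D=T} (E) contributes 0 new; branch {A=F, B=F, C=F} (D, E) contributes 0 new; branch {A=F, B=F, C=F, D=T} (E) contributes 0 new. Total: 14.

14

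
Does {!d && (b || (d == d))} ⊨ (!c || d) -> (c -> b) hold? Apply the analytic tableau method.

Initial set: {(!d && (b || (d == d))); !((!c || d) -> (c -> b))}.
(!d && (b || (d == d))): α-rule — add !d, (b || (d == d)).
!((!c || d) -> (c -> b)): α-rule — add (!c || d), !(c -> b).
!(c -> b): α-rule — add c, !b.
(b || (d == d)): β-rule — branch into b  //  (d == d).
  branch 1 (add b):
    × closes — contains both b and !b.
  branch 2 (add (d == d)):
    (!c || d): β-rule — branch into !c  //  d.
      branch 2.1 (add !c):
        × closes — contains both c and !c.
      branch 2.2 (add d):
        × closes — contains both d and !d.
All 3 branches close.
Every branch closed, so the premises entail the conclusion.

Yes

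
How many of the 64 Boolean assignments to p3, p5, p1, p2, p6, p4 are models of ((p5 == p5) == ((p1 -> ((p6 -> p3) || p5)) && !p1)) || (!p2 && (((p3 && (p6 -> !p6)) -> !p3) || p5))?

46

Initial set: {(((p5 == p5) == ((p1 -> ((p6 -> p3) || p5)) && !p1)) || (!p2 && (((p3 && (p6 -> !p6)) -> !p3) || p5)))}.
(((p5 == p5) == ((p1 -> ((p6 -> p3) || p5)) && !p1)) || (!p2 && (((p3 && (p6 -> !p6)) -> !p3) || p5))): β-rule — branch into ((p5 == p5) == ((p1 -> ((p6 -> p3) || p5)) && !p1))  //  (!p2 && (((p3 && (p6 -> !p6)) -> !p3) || p5)).
  branch 1 (add ((p5 == p5) == ((p1 -> ((p6 -> p3) || p5)) && !p1))):
    ((p5 == p5) == ((p1 -> ((p6 -> p3) || p5)) && !p1)): β-rule — branch into (p5 == p5), ((p1 -> ((p6 -> p3) || p5)) && !p1)  //  !(p5 == p5), !((p1 -> ((p6 -> p3) || p5)) && !p1).
      branch 1.1 (add (p5 == p5), ((p1 -> ((p6 -> p3) || p5)) && !p1)):
        ((p1 -> ((p6 -> p3) || p5)) && !p1): α-rule — add (p1 -> ((p6 -> p3) || p5)), !p1.
        (p5 == p5): β-rule — branch into p5, p5  //  !p5, !p5.
          branch 1.1.1 (add p5, p5):
            (p1 -> ((p6 -> p3) || p5)): β-rule — branch into !p1  //  ((p6 -> p3) || p5).
              branch 1.1.1.1 (add !p1):
                ○ open, literals {p1=F, p5=T}.
              branch 1.1.1.2 (add ((p6 -> p3) || p5)):
                ((p6 -> p3) || p5): β-rule — branch into (p6 -> p3)  //  p5.
                  branch 1.1.1.2.1 (add (p6 -> p3)):
                    (p6 -> p3): β-rule — branch into !p6  //  p3.
                      branch 1.1.1.2.1.1 (add !p6):
                        ○ open, literals {p1=F, p5=T, p6=F}.
                      branch 1.1.1.2.1.2 (add p3):
                        ○ open, literals {p1=F, p3=T, p5=T}.
                  branch 1.1.1.2.2 (add p5):
                    ○ open, literals {p1=F, p5=T}.
          branch 1.1.2 (add !p5, !p5):
            (p1 -> ((p6 -> p3) || p5)): β-rule — branch into !p1  //  ((p6 -> p3) || p5).
              branch 1.1.2.1 (add !p1):
                ○ open, literals {p1=F, p5=F}.
              branch 1.1.2.2 (add ((p6 -> p3) || p5)):
                ((p6 -> p3) || p5): β-rule — branch into (p6 -> p3)  //  p5.
                  branch 1.1.2.2.1 (add (p6 -> p3)):
                    (p6 -> p3): β-rule — branch into !p6  //  p3.
                      branch 1.1.2.2.1.1 (add !p6):
                        ○ open, literals {p1=F, p5=F, p6=F}.
                      branch 1.1.2.2.1.2 (add p3):
                        ○ open, literals {p1=F, p3=T, p5=F}.
                  branch 1.1.2.2.2 (add p5):
                    × closes — contains both p5 and !p5.
      branch 1.2 (add !(p5 == p5), !((p1 -> ((p6 -> p3) || p5)) && !p1)):
        !(p5 == p5): β-rule — branch into p5, !p5  //  !p5, p5.
          branch 1.2.1 (add p5, !p5):
            × closes — contains both p5 and !p5.
          branch 1.2.2 (add !p5, p5):
            × closes — contains both p5 and !p5.
  branch 2 (add (!p2 && (((p3 && (p6 -> !p6)) -> !p3) || p5))):
    (!p2 && (((p3 && (p6 -> !p6)) -> !p3) || p5)): α-rule — add !p2, (((p3 && (p6 -> !p6)) -> !p3) || p5).
    (((p3 && (p6 -> !p6)) -> !p3) || p5): β-rule — branch into ((p3 && (p6 -> !p6)) -> !p3)  //  p5.
      branch 2.1 (add ((p3 && (p6 -> !p6)) -> !p3)):
        ((p3 && (p6 -> !p6)) -> !p3): β-rule — branch into !(p3 && (p6 -> !p6))  //  !p3.
          branch 2.1.1 (add !(p3 && (p6 -> !p6))):
            !(p3 && (p6 -> !p6)): β-rule — branch into !p3  //  !(p6 -> !p6).
              branch 2.1.1.1 (add !p3):
                ○ open, literals {p2=F, p3=F}.
              branch 2.1.1.2 (add !(p6 -> !p6)):
                !(p6 -> !p6): α-rule — add p6, !!p6.
                ○ open, literals {p2=F, p6=T}.
          branch 2.1.2 (add !p3):
            ○ open, literals {p2=F, p3=F}.
      branch 2.2 (add p5):
        ○ open, literals {p2=F, p5=T}.
3 branches closed, 11 open.
Each open branch fixes some atoms; the unmentioned ones are free. Counting distinct full assignments: branch {p1=F, p5=T} (p3, p2, p6, p4) contributes 16 new; branch {p1=F, p5=T, p6=F} (p3, p2, p4) contributes 0 new; branch {p1=F, p3=T, p5=T} (p2, p6, p4) contributes 0 new; branch {p1=F, p5=T} (p3, p2, p6, p4) contributes 0 new; branch {p1=F, p5=F} (p3, p2, p6, p4) contributes 16 new; branch {p1=F, p5=F, p6=F} (p3, p2, p4) contributes 0 new; branch {p1=F, p3=T, p5=F} (p2, p6, p4) contributes 0 new; branch {p2=F, p3=F} (p5, p1, p6, p4) contributes 8 new; branch {p2=F, p6=T} (p3, p5, p1, p4) contributes 4 new; branch {p2=F, p3=F} (p5, p1, p6, p4) contributes 0 new; branch {p2=F, p5=T} (p3, p1, p6, p4) contributes 2 new. Total: 46.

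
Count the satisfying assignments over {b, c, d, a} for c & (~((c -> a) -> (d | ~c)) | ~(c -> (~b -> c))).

Initial set: {(c & (~((c -> a) -> (d | ~c)) | ~(c -> (~b -> c))))}.
(c & (~((c -> a) -> (d | ~c)) | ~(c -> (~b -> c)))): α-rule — add c, (~((c -> a) -> (d | ~c)) | ~(c -> (~b -> c))).
(~((c -> a) -> (d | ~c)) | ~(c -> (~b -> c))): β-rule — branch into ~((c -> a) -> (d | ~c))  //  ~(c -> (~b -> c)).
  branch 1 (add ~((c -> a) -> (d | ~c))):
    ~((c -> a) -> (d | ~c)): α-rule — add (c -> a), ~(d | ~c).
    ~(d | ~c): α-rule — add ~d, ~~c.
    (c -> a): β-rule — branch into ~c  //  a.
      branch 1.1 (add ~c):
        × closes — contains both c and ~c.
      branch 1.2 (add a):
        ○ open, literals {a=true, c=true, d=false}.
  branch 2 (add ~(c -> (~b -> c))):
    ~(c -> (~b -> c)): α-rule — add c, ~(~b -> c).
    ~(~b -> c): α-rule — add ~b, ~c.
    × closes — contains both c and ~c.
2 branches closed, 1 open.
Each open branch fixes some atoms; the unmentioned ones are free. Counting distinct full assignments: branch {a=true, c=true, d=false} (b) contributes 2 new. Total: 2.

2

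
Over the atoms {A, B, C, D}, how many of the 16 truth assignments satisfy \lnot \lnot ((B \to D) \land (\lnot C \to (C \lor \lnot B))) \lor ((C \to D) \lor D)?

Initial set: {(\lnot \lnot ((B \to D) \land (\lnot C \to (C \lor \lnot B))) \lor ((C \to D) \lor D))}.
(\lnot \lnot ((B \to D) \land (\lnot C \to (C \lor \lnot B))) \lor ((C \to D) \lor D)): β-rule — branch into \lnot \lnot ((B \to D) \land (\lnot C \to (C \lor \lnot B)))  //  ((C \to D) \lor D).
  branch 1 (add \lnot \lnot ((B \to D) \land (\lnot C \to (C \lor \lnot B)))):
    \lnot \lnot ((B \to D) \land (\lnot C \to (C \lor \lnot B))): drop double negation, giving ((B \to D) \land (\lnot C \to (C \lor \lnot B))).
    ((B \to D) \land (\lnot C \to (C \lor \lnot B))): α-rule — add (B \to D), (\lnot C \to (C \lor \lnot B)).
    (B \to D): β-rule — branch into \lnot B  //  D.
      branch 1.1 (add \lnot B):
        (\lnot C \to (C \lor \lnot B)): β-rule — branch into \lnot \lnot C  //  (C \lor \lnot B).
          branch 1.1.1 (add \lnot \lnot C):
            ○ open, literals {B=false, C=true}.
          branch 1.1.2 (add (C \lor \lnot B)):
            (C \lor \lnot B): β-rule — branch into C  //  \lnot B.
              branch 1.1.2.1 (add C):
                ○ open, literals {B=false, C=true}.
              branch 1.1.2.2 (add \lnot B):
                ○ open, literals {B=false}.
      branch 1.2 (add D):
        (\lnot C \to (C \lor \lnot B)): β-rule — branch into \lnot \lnot C  //  (C \lor \lnot B).
          branch 1.2.1 (add \lnot \lnot C):
            ○ open, literals {C=true, D=true}.
          branch 1.2.2 (add (C \lor \lnot B)):
            (C \lor \lnot B): β-rule — branch into C  //  \lnot B.
              branch 1.2.2.1 (add C):
                ○ open, literals {C=true, D=true}.
              branch 1.2.2.2 (add \lnot B):
                ○ open, literals {B=false, D=true}.
  branch 2 (add ((C \to D) \lor D)):
    ((C \to D) \lor D): β-rule — branch into (C \to D)  //  D.
      branch 2.1 (add (C \to D)):
        (C \to D): β-rule — branch into \lnot C  //  D.
          branch 2.1.1 (add \lnot C):
            ○ open, literals {C=false}.
          branch 2.1.2 (add D):
            ○ open, literals {D=true}.
      branch 2.2 (add D):
        ○ open, literals {D=true}.
0 branches closed, 9 open.
Each open branch fixes some atoms; the unmentioned ones are free. Counting distinct full assignments: branch {B=false, C=true} (A, D) contributes 4 new; branch {B=false, C=true} (A, D) contributes 0 new; branch {B=false} (A, C, D) contributes 4 new; branch {C=true, D=true} (A, B) contributes 2 new; branch {C=true, D=true} (A, B) contributes 0 new; branch {B=false, D=true} (A, C) contributes 0 new; branch {C=false} (A, B, D) contributes 4 new; branch {D=true} (A, B, C) contributes 0 new; branch {D=true} (A, B, C) contributes 0 new. Total: 14.

14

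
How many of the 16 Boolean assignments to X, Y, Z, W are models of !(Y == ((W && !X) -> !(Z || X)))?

8

Initial set: {T !(Y == ((W && !X) -> !(Z || X)))}.
T !(Y == ((W && !X) -> !(Z || X))): β-rule — branch into T Y, F ((W && !X) -> !(Z || X))  //  F Y, T ((W && !X) -> !(Z || X)).
  branch 1 (add T Y, F ((W && !X) -> !(Z || X))):
    F ((W && !X) -> !(Z || X)): α-rule — add T (W && !X), F !(Z || X).
    T (W && !X): α-rule — add T W, T !X.
    F !(Z || X): β-rule — branch into T Z  //  T X.
      branch 1.1 (add T Z):
        ○ open, literals {W=true, X=false, Y=true, Z=true}.
      branch 1.2 (add T X):
        × closes — contains both X and !X.
  branch 2 (add F Y, T ((W && !X) -> !(Z || X))):
    T ((W && !X) -> !(Z || X)): β-rule — branch into F (W && !X)  //  T !(Z || X).
      branch 2.1 (add F (W && !X)):
        F (W && !X): β-rule — branch into F W  //  F !X.
          branch 2.1.1 (add F W):
            ○ open, literals {W=false, Y=false}.
          branch 2.1.2 (add F !X):
            ○ open, literals {X=true, Y=false}.
      branch 2.2 (add T !(Z || X)):
        T !(Z || X): α-rule — add F Z, F X.
        ○ open, literals {X=false, Y=false, Z=false}.
1 branch closed, 4 open.
Each open branch fixes some atoms; the unmentioned ones are free. Counting distinct full assignments: branch {W=true, X=false, Y=true, Z=true} (none free) contributes 1 new; branch {W=false, Y=false} (X, Z) contributes 4 new; branch {X=true, Y=false} (Z, W) contributes 2 new; branch {X=false, Y=false, Z=false} (W) contributes 1 new. Total: 8.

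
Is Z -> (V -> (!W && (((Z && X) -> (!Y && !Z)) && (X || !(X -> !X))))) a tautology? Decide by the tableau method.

Not valid

Assume the negation and expand:
Initial set: {F (Z -> (V -> (!W && (((Z && X) -> (!Y && !Z)) && (X || !(X -> !X))))))}.
F (Z -> (V -> (!W && (((Z && X) -> (!Y && !Z)) && (X || !(X -> !X)))))): α-rule — add T Z, F (V -> (!W && (((Z && X) -> (!Y && !Z)) && (X || !(X -> !X))))).
F (V -> (!W && (((Z && X) -> (!Y && !Z)) && (X || !(X -> !X))))): α-rule — add T V, F (!W && (((Z && X) -> (!Y && !Z)) && (X || !(X -> !X)))).
F (!W && (((Z && X) -> (!Y && !Z)) && (X || !(X -> !X)))): β-rule — branch into F !W  //  F (((Z && X) -> (!Y && !Z)) && (X || !(X -> !X))).
  branch 1 (add F !W):
    ○ open, literals {V=T, W=T, Z=T}.
  branch 2 (add F (((Z && X) -> (!Y && !Z)) && (X || !(X -> !X)))):
    F (((Z && X) -> (!Y && !Z)) && (X || !(X -> !X))): β-rule — branch into F ((Z && X) -> (!Y && !Z))  //  F (X || !(X -> !X)).
      branch 2.1 (add F ((Z && X) -> (!Y && !Z))):
        F ((Z && X) -> (!Y && !Z)): α-rule — add T (Z && X), F (!Y && !Z).
        T (Z && X): α-rule — add T Z, T X.
        F (!Y && !Z): β-rule — branch into F !Y  //  F !Z.
          branch 2.1.1 (add F !Y):
            ○ open, literals {V=T, X=T, Y=T, Z=T}.
          branch 2.1.2 (add F !Z):
            ○ open, literals {V=T, X=T, Z=T}.
      branch 2.2 (add F (X || !(X -> !X))):
        F (X || !(X -> !X)): α-rule — add F X, F !(X -> !X).
        F !(X -> !X): β-rule — branch into F X  //  T !X.
          branch 2.2.1 (add F X):
            ○ open, literals {V=T, X=F, Z=T}.
          branch 2.2.2 (add T !X):
            ○ open, literals {V=T, X=F, Z=T}.
0 branches closed, 5 open.
An open branch gives a countermodel: V=T, W=T, Z=T (unmentioned atoms arbitrary); under it the original formula is false.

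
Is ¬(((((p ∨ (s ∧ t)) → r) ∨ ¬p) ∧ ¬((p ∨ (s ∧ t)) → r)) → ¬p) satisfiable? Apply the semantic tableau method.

Unsatisfiable

Initial set: {T ¬(((((p ∨ (s ∧ t)) → r) ∨ ¬p) ∧ ¬((p ∨ (s ∧ t)) → r)) → ¬p)}.
T ¬(((((p ∨ (s ∧ t)) → r) ∨ ¬p) ∧ ¬((p ∨ (s ∧ t)) → r)) → ¬p): α-rule — add T ((((p ∨ (s ∧ t)) → r) ∨ ¬p) ∧ ¬((p ∨ (s ∧ t)) → r)), F ¬p.
T ((((p ∨ (s ∧ t)) → r) ∨ ¬p) ∧ ¬((p ∨ (s ∧ t)) → r)): α-rule — add T (((p ∨ (s ∧ t)) → r) ∨ ¬p), T ¬((p ∨ (s ∧ t)) → r).
T ¬((p ∨ (s ∧ t)) → r): α-rule — add T (p ∨ (s ∧ t)), F r.
T (((p ∨ (s ∧ t)) → r) ∨ ¬p): β-rule — branch into T ((p ∨ (s ∧ t)) → r)  //  T ¬p.
  branch 1 (add T ((p ∨ (s ∧ t)) → r)):
    T (p ∨ (s ∧ t)): β-rule — branch into T p  //  T (s ∧ t).
      branch 1.1 (add T p):
        T ((p ∨ (s ∧ t)) → r): β-rule — branch into F (p ∨ (s ∧ t))  //  T r.
          branch 1.1.1 (add F (p ∨ (s ∧ t))):
            F (p ∨ (s ∧ t)): α-rule — add F p, F (s ∧ t).
            × closes — contains both p and ¬p.
          branch 1.1.2 (add T r):
            × closes — contains both r and ¬r.
      branch 1.2 (add T (s ∧ t)):
        T (s ∧ t): α-rule — add T s, T t.
        T ((p ∨ (s ∧ t)) → r): β-rule — branch into F (p ∨ (s ∧ t))  //  T r.
          branch 1.2.1 (add F (p ∨ (s ∧ t))):
            F (p ∨ (s ∧ t)): α-rule — add F p, F (s ∧ t).
            × closes — contains both p and ¬p.
          branch 1.2.2 (add T r):
            × closes — contains both r and ¬r.
  branch 2 (add T ¬p):
    × closes — contains both p and ¬p.
All 5 branches close.
Every branch closed; the formula is unsatisfiable.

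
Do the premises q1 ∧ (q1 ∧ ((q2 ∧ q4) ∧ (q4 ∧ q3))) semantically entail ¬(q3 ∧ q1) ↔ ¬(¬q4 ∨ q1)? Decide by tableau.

Initial set: {(q1 ∧ (q1 ∧ ((q2 ∧ q4) ∧ (q4 ∧ q3)))); ¬(¬(q3 ∧ q1) ↔ ¬(¬q4 ∨ q1))}.
(q1 ∧ (q1 ∧ ((q2 ∧ q4) ∧ (q4 ∧ q3)))): α-rule — add q1, (q1 ∧ ((q2 ∧ q4) ∧ (q4 ∧ q3))).
(q1 ∧ ((q2 ∧ q4) ∧ (q4 ∧ q3))): α-rule — add q1, ((q2 ∧ q4) ∧ (q4 ∧ q3)).
((q2 ∧ q4) ∧ (q4 ∧ q3)): α-rule — add (q2 ∧ q4), (q4 ∧ q3).
(q2 ∧ q4): α-rule — add q2, q4.
(q4 ∧ q3): α-rule — add q4, q3.
¬(¬(q3 ∧ q1) ↔ ¬(¬q4 ∨ q1)): β-rule — branch into ¬(q3 ∧ q1), ¬¬(¬q4 ∨ q1)  //  ¬¬(q3 ∧ q1), ¬(¬q4 ∨ q1).
  branch 1 (add ¬(q3 ∧ q1), ¬¬(¬q4 ∨ q1)):
    ¬(q3 ∧ q1): β-rule — branch into ¬q3  //  ¬q1.
      branch 1.1 (add ¬q3):
        × closes — contains both q3 and ¬q3.
      branch 1.2 (add ¬q1):
        × closes — contains both q1 and ¬q1.
  branch 2 (add ¬¬(q3 ∧ q1), ¬(¬q4 ∨ q1)):
    ¬¬(q3 ∧ q1): α-rule — add q3, q1.
    ¬(¬q4 ∨ q1): α-rule — add ¬¬q4, ¬q1.
    × closes — contains both q1 and ¬q1.
All 3 branches close.
Every branch closed, so the premises entail the conclusion.

Yes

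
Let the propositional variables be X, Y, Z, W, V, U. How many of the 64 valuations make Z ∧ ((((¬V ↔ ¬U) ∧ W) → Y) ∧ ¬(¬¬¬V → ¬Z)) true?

Initial set: {(Z ∧ ((((¬V ↔ ¬U) ∧ W) → Y) ∧ ¬(¬¬¬V → ¬Z)))}.
(Z ∧ ((((¬V ↔ ¬U) ∧ W) → Y) ∧ ¬(¬¬¬V → ¬Z))): α-rule — add Z, ((((¬V ↔ ¬U) ∧ W) → Y) ∧ ¬(¬¬¬V → ¬Z)).
((((¬V ↔ ¬U) ∧ W) → Y) ∧ ¬(¬¬¬V → ¬Z)): α-rule — add (((¬V ↔ ¬U) ∧ W) → Y), ¬(¬¬¬V → ¬Z).
¬(¬¬¬V → ¬Z): α-rule — add ¬¬¬V, ¬¬Z.
¬¬¬V: drop double negation, giving ¬V.
(((¬V ↔ ¬U) ∧ W) → Y): β-rule — branch into ¬((¬V ↔ ¬U) ∧ W)  //  Y.
  branch 1 (add ¬((¬V ↔ ¬U) ∧ W)):
    ¬((¬V ↔ ¬U) ∧ W): β-rule — branch into ¬(¬V ↔ ¬U)  //  ¬W.
      branch 1.1 (add ¬(¬V ↔ ¬U)):
        ¬(¬V ↔ ¬U): β-rule — branch into ¬V, ¬¬U  //  ¬¬V, ¬U.
          branch 1.1.1 (add ¬V, ¬¬U):
            ○ open, literals {U=1, V=0, Z=1}.
          branch 1.1.2 (add ¬¬V, ¬U):
            × closes — contains both V and ¬V.
      branch 1.2 (add ¬W):
        ○ open, literals {V=0, W=0, Z=1}.
  branch 2 (add Y):
    ○ open, literals {V=0, Y=1, Z=1}.
1 branch closed, 3 open.
Each open branch fixes some atoms; the unmentioned ones are free. Counting distinct full assignments: branch {U=1, V=0, Z=1} (X, Y, W) contributes 8 new; branch {V=0, W=0, Z=1} (X, Y, U) contributes 4 new; branch {V=0, Y=1, Z=1} (X, W, U) contributes 2 new. Total: 14.

14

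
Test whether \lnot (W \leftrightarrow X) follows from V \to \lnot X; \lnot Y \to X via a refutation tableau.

Initial set: {(V \to \lnot X); (\lnot Y \to X); \lnot \lnot (W \leftrightarrow X)}.
(V \to \lnot X): β-rule — branch into \lnot V  //  \lnot X.
  branch 1 (add \lnot V):
    (\lnot Y \to X): β-rule — branch into \lnot \lnot Y  //  X.
      branch 1.1 (add \lnot \lnot Y):
        \lnot \lnot (W \leftrightarrow X): β-rule — branch into W, X  //  \lnot W, \lnot X.
          branch 1.1.1 (add W, X):
            ○ open, literals {V=false, W=true, X=true, Y=true}.
          branch 1.1.2 (add \lnot W, \lnot X):
            ○ open, literals {V=false, W=false, X=false, Y=true}.
      branch 1.2 (add X):
        \lnot \lnot (W \leftrightarrow X): β-rule — branch into W, X  //  \lnot W, \lnot X.
          branch 1.2.1 (add W, X):
            ○ open, literals {V=false, W=true, X=true}.
          branch 1.2.2 (add \lnot W, \lnot X):
            × closes — contains both X and \lnot X.
  branch 2 (add \lnot X):
    (\lnot Y \to X): β-rule — branch into \lnot \lnot Y  //  X.
      branch 2.1 (add \lnot \lnot Y):
        \lnot \lnot (W \leftrightarrow X): β-rule — branch into W, X  //  \lnot W, \lnot X.
          branch 2.1.1 (add W, X):
            × closes — contains both X and \lnot X.
          branch 2.1.2 (add \lnot W, \lnot X):
            ○ open, literals {W=false, X=false, Y=true}.
      branch 2.2 (add X):
        × closes — contains both X and \lnot X.
3 branches closed, 4 open.
An open branch gives a countermodel: V=false, W=true, X=true, Y=true (unmentioned atoms arbitrary); the premises hold there but the conclusion fails.

No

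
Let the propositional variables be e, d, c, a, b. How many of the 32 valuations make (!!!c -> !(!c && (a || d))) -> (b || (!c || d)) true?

Initial set: {((!!!c -> !(!c && (a || d))) -> (b || (!c || d)))}.
((!!!c -> !(!c && (a || d))) -> (b || (!c || d))): β-rule — branch into !(!!!c -> !(!c && (a || d)))  //  (b || (!c || d)).
  branch 1 (add !(!!!c -> !(!c && (a || d)))):
    !(!!!c -> !(!c && (a || d))): α-rule — add !!!c, !!(!c && (a || d)).
    !!!c: drop double negation, giving !c.
    !!(!c && (a || d)): α-rule — add !c, (a || d).
    (a || d): β-rule — branch into a  //  d.
      branch 1.1 (add a):
        ○ open, literals {a=1, c=0}.
      branch 1.2 (add d):
        ○ open, literals {c=0, d=1}.
  branch 2 (add (b || (!c || d))):
    (b || (!c || d)): β-rule — branch into b  //  (!c || d).
      branch 2.1 (add b):
        ○ open, literals {b=1}.
      branch 2.2 (add (!c || d)):
        (!c || d): β-rule — branch into !c  //  d.
          branch 2.2.1 (add !c):
            ○ open, literals {c=0}.
          branch 2.2.2 (add d):
            ○ open, literals {d=1}.
0 branches closed, 5 open.
Each open branch fixes some atoms; the unmentioned ones are free. Counting distinct full assignments: branch {a=1, c=0} (e, d, b) contributes 8 new; branch {c=0, d=1} (e, a, b) contributes 4 new; branch {b=1} (e, d, c, a) contributes 10 new; branch {c=0} (e, d, a, b) contributes 2 new; branch {d=1} (e, c, a, b) contributes 4 new. Total: 28.

28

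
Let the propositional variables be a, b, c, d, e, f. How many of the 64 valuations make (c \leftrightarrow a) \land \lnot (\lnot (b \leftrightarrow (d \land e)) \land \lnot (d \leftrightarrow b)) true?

Initial set: {((c \leftrightarrow a) \land \lnot (\lnot (b \leftrightarrow (d \land e)) \land \lnot (d \leftrightarrow b)))}.
((c \leftrightarrow a) \land \lnot (\lnot (b \leftrightarrow (d \land e)) \land \lnot (d \leftrightarrow b))): α-rule — add (c \leftrightarrow a), \lnot (\lnot (b \leftrightarrow (d \land e)) \land \lnot (d \leftrightarrow b)).
(c \leftrightarrow a): β-rule — branch into c, a  //  \lnot c, \lnot a.
  branch 1 (add c, a):
    \lnot (\lnot (b \leftrightarrow (d \land e)) \land \lnot (d \leftrightarrow b)): β-rule — branch into \lnot \lnot (b \leftrightarrow (d \land e))  //  \lnot \lnot (d \leftrightarrow b).
      branch 1.1 (add \lnot \lnot (b \leftrightarrow (d \land e))):
        \lnot \lnot (b \leftrightarrow (d \land e)): β-rule — branch into b, (d \land e)  //  \lnot b, \lnot (d \land e).
          branch 1.1.1 (add b, (d \land e)):
            (d \land e): α-rule — add d, e.
            ○ open, literals {a=true, b=true, c=true, d=true, e=true}.
          branch 1.1.2 (add \lnot b, \lnot (d \land e)):
            \lnot (d \land e): β-rule — branch into \lnot d  //  \lnot e.
              branch 1.1.2.1 (add \lnot d):
                ○ open, literals {a=true, b=false, c=true, d=false}.
              branch 1.1.2.2 (add \lnot e):
                ○ open, literals {a=true, b=false, c=true, e=false}.
      branch 1.2 (add \lnot \lnot (d \leftrightarrow b)):
        \lnot \lnot (d \leftrightarrow b): β-rule — branch into d, b  //  \lnot d, \lnot b.
          branch 1.2.1 (add d, b):
            ○ open, literals {a=true, b=true, c=true, d=true}.
          branch 1.2.2 (add \lnot d, \lnot b):
            ○ open, literals {a=true, b=false, c=true, d=false}.
  branch 2 (add \lnot c, \lnot a):
    \lnot (\lnot (b \leftrightarrow (d \land e)) \land \lnot (d \leftrightarrow b)): β-rule — branch into \lnot \lnot (b \leftrightarrow (d \land e))  //  \lnot \lnot (d \leftrightarrow b).
      branch 2.1 (add \lnot \lnot (b \leftrightarrow (d \land e))):
        \lnot \lnot (b \leftrightarrow (d \land e)): β-rule — branch into b, (d \land e)  //  \lnot b, \lnot (d \land e).
          branch 2.1.1 (add b, (d \land e)):
            (d \land e): α-rule — add d, e.
            ○ open, literals {a=false, b=true, c=false, d=true, e=true}.
          branch 2.1.2 (add \lnot b, \lnot (d \land e)):
            \lnot (d \land e): β-rule — branch into \lnot d  //  \lnot e.
              branch 2.1.2.1 (add \lnot d):
                ○ open, literals {a=false, b=false, c=false, d=false}.
              branch 2.1.2.2 (add \lnot e):
                ○ open, literals {a=false, b=false, c=false, e=false}.
      branch 2.2 (add \lnot \lnot (d \leftrightarrow b)):
        \lnot \lnot (d \leftrightarrow b): β-rule — branch into d, b  //  \lnot d, \lnot b.
          branch 2.2.1 (add d, b):
            ○ open, literals {a=false, b=true, c=false, d=true}.
          branch 2.2.2 (add \lnot d, \lnot b):
            ○ open, literals {a=false, b=false, c=false, d=false}.
0 branches closed, 10 open.
Each open branch fixes some atoms; the unmentioned ones are free. Counting distinct full assignments: branch {a=true, b=true, c=true, d=true, e=true} (f) contributes 2 new; branch {a=true, b=false, c=true, d=false} (e, f) contributes 4 new; branch {a=true, b=false, c=true, e=false} (d, f) contributes 2 new; branch {a=true, b=true, c=true, d=true} (e, f) contributes 2 new; branch {a=true, b=false, c=true, d=false} (e, f) contributes 0 new; branch {a=false, b=true, c=false, d=true, e=true} (f) contributes 2 new; branch {a=false, b=false, c=false, d=false} (e, f) contributes 4 new; branch {a=false, b=false, c=false, e=false} (d, f) contributes 2 new; branch {a=false, b=true, c=false, d=true} (e, f) contributes 2 new; branch {a=false, b=false, c=false, d=false} (e, f) contributes 0 new. Total: 20.

20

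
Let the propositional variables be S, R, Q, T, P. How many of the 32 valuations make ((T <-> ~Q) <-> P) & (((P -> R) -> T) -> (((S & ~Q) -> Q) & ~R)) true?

11

Initial set: {T (((T <-> ~Q) <-> P) & (((P -> R) -> T) -> (((S & ~Q) -> Q) & ~R)))}.
T (((T <-> ~Q) <-> P) & (((P -> R) -> T) -> (((S & ~Q) -> Q) & ~R))): α-rule — add T ((T <-> ~Q) <-> P), T (((P -> R) -> T) -> (((S & ~Q) -> Q) & ~R)).
T ((T <-> ~Q) <-> P): β-rule — branch into T (T <-> ~Q), T P  //  F (T <-> ~Q), F P.
  branch 1 (add T (T <-> ~Q), T P):
    T (((P -> R) -> T) -> (((S & ~Q) -> Q) & ~R)): β-rule — branch into F ((P -> R) -> T)  //  T (((S & ~Q) -> Q) & ~R).
      branch 1.1 (add F ((P -> R) -> T)):
        F ((P -> R) -> T): α-rule — add T (P -> R), F T.
        T (T <-> ~Q): β-rule — branch into T T, T ~Q  //  F T, F ~Q.
          branch 1.1.1 (add T T, T ~Q):
            × closes — contains both T and ~T.
          branch 1.1.2 (add F T, F ~Q):
            T (P -> R): β-rule — branch into F P  //  T R.
              branch 1.1.2.1 (add F P):
                × closes — contains both P and ~P.
              branch 1.1.2.2 (add T R):
                ○ open, literals {P=T, Q=T, R=T, T=F}.
      branch 1.2 (add T (((S & ~Q) -> Q) & ~R)):
        T (((S & ~Q) -> Q) & ~R): α-rule — add T ((S & ~Q) -> Q), T ~R.
        T (T <-> ~Q): β-rule — branch into T T, T ~Q  //  F T, F ~Q.
          branch 1.2.1 (add T T, T ~Q):
            T ((S & ~Q) -> Q): β-rule — branch into F (S & ~Q)  //  T Q.
              branch 1.2.1.1 (add F (S & ~Q)):
                F (S & ~Q): β-rule — branch into F S  //  F ~Q.
                  branch 1.2.1.1.1 (add F S):
                    ○ open, literals {P=T, Q=F, R=F, S=F, T=T}.
                  branch 1.2.1.1.2 (add F ~Q):
                    × closes — contains both Q and ~Q.
              branch 1.2.1.2 (add T Q):
                × closes — contains both Q and ~Q.
          branch 1.2.2 (add F T, F ~Q):
            T ((S & ~Q) -> Q): β-rule — branch into F (S & ~Q)  //  T Q.
              branch 1.2.2.1 (add F (S & ~Q)):
                F (S & ~Q): β-rule — branch into F S  //  F ~Q.
                  branch 1.2.2.1.1 (add F S):
                    ○ open, literals {P=T, Q=T, R=F, S=F, T=F}.
                  branch 1.2.2.1.2 (add F ~Q):
                    ○ open, literals {P=T, Q=T, R=F, T=F}.
              branch 1.2.2.2 (add T Q):
                ○ open, literals {P=T, Q=T, R=F, T=F}.
  branch 2 (add F (T <-> ~Q), F P):
    T (((P -> R) -> T) -> (((S & ~Q) -> Q) & ~R)): β-rule — branch into F ((P -> R) -> T)  //  T (((S & ~Q) -> Q) & ~R).
      branch 2.1 (add F ((P -> R) -> T)):
        F ((P -> R) -> T): α-rule — add T (P -> R), F T.
        F (T <-> ~Q): β-rule — branch into T T, F ~Q  //  F T, T ~Q.
          branch 2.1.1 (add T T, F ~Q):
            × closes — contains both T and ~T.
          branch 2.1.2 (add F T, T ~Q):
            T (P -> R): β-rule — branch into F P  //  T R.
              branch 2.1.2.1 (add F P):
                ○ open, literals {P=F, Q=F, T=F}.
              branch 2.1.2.2 (add T R):
                ○ open, literals {P=F, Q=F, R=T, T=F}.
      branch 2.2 (add T (((S & ~Q) -> Q) & ~R)):
        T (((S & ~Q) -> Q) & ~R): α-rule — add T ((S & ~Q) -> Q), T ~R.
        F (T <-> ~Q): β-rule — branch into T T, F ~Q  //  F T, T ~Q.
          branch 2.2.1 (add T T, F ~Q):
            T ((S & ~Q) -> Q): β-rule — branch into F (S & ~Q)  //  T Q.
              branch 2.2.1.1 (add F (S & ~Q)):
                F (S & ~Q): β-rule — branch into F S  //  F ~Q.
                  branch 2.2.1.1.1 (add F S):
                    ○ open, literals {P=F, Q=T, R=F, S=F, T=T}.
                  branch 2.2.1.1.2 (add F ~Q):
                    ○ open, literals {P=F, Q=T, R=F, T=T}.
              branch 2.2.1.2 (add T Q):
                ○ open, literals {P=F, Q=T, R=F, T=T}.
          branch 2.2.2 (add F T, T ~Q):
            T ((S & ~Q) -> Q): β-rule — branch into F (S & ~Q)  //  T Q.
              branch 2.2.2.1 (add F (S & ~Q)):
                F (S & ~Q): β-rule — branch into F S  //  F ~Q.
                  branch 2.2.2.1.1 (add F S):
                    ○ open, literals {P=F, Q=F, R=F, S=F, T=F}.
                  branch 2.2.2.1.2 (add F ~Q):
                    × closes — contains both Q and ~Q.
              branch 2.2.2.2 (add T Q):
                × closes — contains both Q and ~Q.
7 branches closed, 11 open.
Each open branch fixes some atoms; the unmentioned ones are free. Counting distinct full assignments: branch {P=T, Q=T, R=T, T=F} (S) contributes 2 new; branch {P=T, Q=F, R=F, S=F, T=T} (none free) contributes 1 new; branch {P=T, Q=T, R=F, S=F, T=F} (none free) contributes 1 new; branch {P=T, Q=T, R=F, T=F} (S) contributes 1 new; branch {P=T, Q=T, R=F, T=F} (S) contributes 0 new; branch {P=F, Q=F, T=F} (S, R) contributes 4 new; branch {P=F, Q=F, R=T, T=F} (S) contributes 0 new; branch {P=F, Q=T, R=F, S=F, T=T} (none free) contributes 1 new; branch {P=F, Q=T, R=F, T=T} (S) contributes 1 new; branch {P=F, Q=T, R=F, T=T} (S) contributes 0 new; branch {P=F, Q=F, R=F, S=F, T=F} (none free) contributes 0 new. Total: 11.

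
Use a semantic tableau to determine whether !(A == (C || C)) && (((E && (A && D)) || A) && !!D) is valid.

Not valid

Assume the negation and expand:
Initial set: {!(!(A == (C || C)) && (((E && (A && D)) || A) && !!D))}.
!(!(A == (C || C)) && (((E && (A && D)) || A) && !!D)): β-rule — branch into !!(A == (C || C))  //  !(((E && (A && D)) || A) && !!D).
  branch 1 (add !!(A == (C || C))):
    !!(A == (C || C)): β-rule — branch into A, (C || C)  //  !A, !(C || C).
      branch 1.1 (add A, (C || C)):
        (C || C): β-rule — branch into C  //  C.
          branch 1.1.1 (add C):
            ○ open, literals {A=T, C=T}.
          branch 1.1.2 (add C):
            ○ open, literals {A=T, C=T}.
      branch 1.2 (add !A, !(C || C)):
        !(C || C): α-rule — add !C, !C.
        ○ open, literals {A=F, C=F}.
  branch 2 (add !(((E && (A && D)) || A) && !!D)):
    !(((E && (A && D)) || A) && !!D): β-rule — branch into !((E && (A && D)) || A)  //  !!!D.
      branch 2.1 (add !((E && (A && D)) || A)):
        !((E && (A && D)) || A): α-rule — add !(E && (A && D)), !A.
        !(E && (A && D)): β-rule — branch into !E  //  !(A && D).
          branch 2.1.1 (add !E):
            ○ open, literals {A=F, E=F}.
          branch 2.1.2 (add !(A && D)):
            !(A && D): β-rule — branch into !A  //  !D.
              branch 2.1.2.1 (add !A):
                ○ open, literals {A=F}.
              branch 2.1.2.2 (add !D):
                ○ open, literals {A=F, D=F}.
      branch 2.2 (add !!!D):
        !!!D: drop double negation, giving !D.
        ○ open, literals {D=F}.
0 branches closed, 7 open.
An open branch gives a countermodel: A=T, C=T (unmentioned atoms arbitrary); under it the original formula is false.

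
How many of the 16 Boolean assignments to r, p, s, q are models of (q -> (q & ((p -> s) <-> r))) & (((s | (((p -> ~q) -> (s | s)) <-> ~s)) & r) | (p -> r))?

Initial set: {((q -> (q & ((p -> s) <-> r))) & (((s | (((p -> ~q) -> (s | s)) <-> ~s)) & r) | (p -> r)))}.
((q -> (q & ((p -> s) <-> r))) & (((s | (((p -> ~q) -> (s | s)) <-> ~s)) & r) | (p -> r))): α-rule — add (q -> (q & ((p -> s) <-> r))), (((s | (((p -> ~q) -> (s | s)) <-> ~s)) & r) | (p -> r)).
(q -> (q & ((p -> s) <-> r))): β-rule — branch into ~q  //  (q & ((p -> s) <-> r)).
  branch 1 (add ~q):
    (((s | (((p -> ~q) -> (s | s)) <-> ~s)) & r) | (p -> r)): β-rule — branch into ((s | (((p -> ~q) -> (s | s)) <-> ~s)) & r)  //  (p -> r).
      branch 1.1 (add ((s | (((p -> ~q) -> (s | s)) <-> ~s)) & r)):
        ((s | (((p -> ~q) -> (s | s)) <-> ~s)) & r): α-rule — add (s | (((p -> ~q) -> (s | s)) <-> ~s)), r.
        (s | (((p -> ~q) -> (s | s)) <-> ~s)): β-rule — branch into s  //  (((p -> ~q) -> (s | s)) <-> ~s).
          branch 1.1.1 (add s):
            ○ open, literals {q=0, r=1, s=1}.
          branch 1.1.2 (add (((p -> ~q) -> (s | s)) <-> ~s)):
            (((p -> ~q) -> (s | s)) <-> ~s): β-rule — branch into ((p -> ~q) -> (s | s)), ~s  //  ~((p -> ~q) -> (s | s)), ~~s.
              branch 1.1.2.1 (add ((p -> ~q) -> (s | s)), ~s):
                ((p -> ~q) -> (s | s)): β-rule — branch into ~(p -> ~q)  //  (s | s).
                  branch 1.1.2.1.1 (add ~(p -> ~q)):
                    ~(p -> ~q): α-rule — add p, ~~q.
                    × closes — contains both q and ~q.
                  branch 1.1.2.1.2 (add (s | s)):
                    (s | s): β-rule — branch into s  //  s.
                      branch 1.1.2.1.2.1 (add s):
                        × closes — contains both s and ~s.
                      branch 1.1.2.1.2.2 (add s):
                        × closes — contains both s and ~s.
              branch 1.1.2.2 (add ~((p -> ~q) -> (s | s)), ~~s):
                ~((p -> ~q) -> (s | s)): α-rule — add (p -> ~q), ~(s | s).
                ~(s | s): α-rule — add ~s, ~s.
                × closes — contains both s and ~s.
      branch 1.2 (add (p -> r)):
        (p -> r): β-rule — branch into ~p  //  r.
          branch 1.2.1 (add ~p):
            ○ open, literals {p=0, q=0}.
          branch 1.2.2 (add r):
            ○ open, literals {q=0, r=1}.
  branch 2 (add (q & ((p -> s) <-> r))):
    (q & ((p -> s) <-> r)): α-rule — add q, ((p -> s) <-> r).
    (((s | (((p -> ~q) -> (s | s)) <-> ~s)) & r) | (p -> r)): β-rule — branch into ((s | (((p -> ~q) -> (s | s)) <-> ~s)) & r)  //  (p -> r).
      branch 2.1 (add ((s | (((p -> ~q) -> (s | s)) <-> ~s)) & r)):
        ((s | (((p -> ~q) -> (s | s)) <-> ~s)) & r): α-rule — add (s | (((p -> ~q) -> (s | s)) <-> ~s)), r.
        ((p -> s) <-> r): β-rule — branch into (p -> s), r  //  ~(p -> s), ~r.
          branch 2.1.1 (add (p -> s), r):
            (s | (((p -> ~q) -> (s | s)) <-> ~s)): β-rule — branch into s  //  (((p -> ~q) -> (s | s)) <-> ~s).
              branch 2.1.1.1 (add s):
                (p -> s): β-rule — branch into ~p  //  s.
                  branch 2.1.1.1.1 (add ~p):
                    ○ open, literals {p=0, q=1, r=1, s=1}.
                  branch 2.1.1.1.2 (add s):
                    ○ open, literals {q=1, r=1, s=1}.
              branch 2.1.1.2 (add (((p -> ~q) -> (s | s)) <-> ~s)):
                (p -> s): β-rule — branch into ~p  //  s.
                  branch 2.1.1.2.1 (add ~p):
                    (((p -> ~q) -> (s | s)) <-> ~s): β-rule — branch into ((p -> ~q) -> (s | s)), ~s  //  ~((p -> ~q) -> (s | s)), ~~s.
                      branch 2.1.1.2.1.1 (add ((p -> ~q) -> (s | s)), ~s):
                        ((p -> ~q) -> (s | s)): β-rule — branch into ~(p -> ~q)  //  (s | s).
                          branch 2.1.1.2.1.1.1 (add ~(p -> ~q)):
                            ~(p -> ~q): α-rule — add p, ~~q.
                            × closes — contains both p and ~p.
                          branch 2.1.1.2.1.1.2 (add (s | s)):
                            (s | s): β-rule — branch into s  //  s.
                              branch 2.1.1.2.1.1.2.1 (add s):
                                × closes — contains both s and ~s.
                              branch 2.1.1.2.1.1.2.2 (add s):
                                × closes — contains both s and ~s.
                      branch 2.1.1.2.1.2 (add ~((p -> ~q) -> (s | s)), ~~s):
                        ~((p -> ~q) -> (s | s)): α-rule — add (p -> ~q), ~(s | s).
                        ~(s | s): α-rule — add ~s, ~s.
                        × closes — contains both s and ~s.
                  branch 2.1.1.2.2 (add s):
                    (((p -> ~q) -> (s | s)) <-> ~s): β-rule — branch into ((p -> ~q) -> (s | s)), ~s  //  ~((p -> ~q) -> (s | s)), ~~s.
                      branch 2.1.1.2.2.1 (add ((p -> ~q) -> (s | s)), ~s):
                        × closes — contains both s and ~s.
                      branch 2.1.1.2.2.2 (add ~((p -> ~q) -> (s | s)), ~~s):
                        ~((p -> ~q) -> (s | s)): α-rule — add (p -> ~q), ~(s | s).
                        ~(s | s): α-rule — add ~s, ~s.
                        × closes — contains both s and ~s.
          branch 2.1.2 (add ~(p -> s), ~r):
            × closes — contains both r and ~r.
      branch 2.2 (add (p -> r)):
        ((p -> s) <-> r): β-rule — branch into (p -> s), r  //  ~(p -> s), ~r.
          branch 2.2.1 (add (p -> s), r):
            (p -> r): β-rule — branch into ~p  //  r.
              branch 2.2.1.1 (add ~p):
                (p -> s): β-rule — branch into ~p  //  s.
                  branch 2.2.1.1.1 (add ~p):
                    ○ open, literals {p=0, q=1, r=1}.
                  branch 2.2.1.1.2 (add s):
                    ○ open, literals {p=0, q=1, r=1, s=1}.
              branch 2.2.1.2 (add r):
                (p -> s): β-rule — branch into ~p  //  s.
                  branch 2.2.1.2.1 (add ~p):
                    ○ open, literals {p=0, q=1, r=1}.
                  branch 2.2.1.2.2 (add s):
                    ○ open, literals {q=1, r=1, s=1}.
          branch 2.2.2 (add ~(p -> s), ~r):
            ~(p -> s): α-rule — add p, ~s.
            (p -> r): β-rule — branch into ~p  //  r.
              branch 2.2.2.1 (add ~p):
                × closes — contains both p and ~p.
              branch 2.2.2.2 (add r):
                × closes — contains both r and ~r.
13 branches closed, 9 open.
Each open branch fixes some atoms; the unmentioned ones are free. Counting distinct full assignments: branch {q=0, r=1, s=1} (p) contributes 2 new; branch {p=0, q=0} (r, s) contributes 3 new; branch {q=0, r=1} (p, s) contributes 1 new; branch {p=0, q=1, r=1, s=1} (none free) contributes 1 new; branch {q=1, r=1, s=1} (p) contributes 1 new; branch {p=0, q=1, r=1} (s) contributes 1 new; branch {p=0, q=1, r=1, s=1} (none free) contributes 0 new; branch {p=0, q=1, r=1} (s) contributes 0 new; branch {q=1, r=1, s=1} (p) contributes 0 new. Total: 9.

9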